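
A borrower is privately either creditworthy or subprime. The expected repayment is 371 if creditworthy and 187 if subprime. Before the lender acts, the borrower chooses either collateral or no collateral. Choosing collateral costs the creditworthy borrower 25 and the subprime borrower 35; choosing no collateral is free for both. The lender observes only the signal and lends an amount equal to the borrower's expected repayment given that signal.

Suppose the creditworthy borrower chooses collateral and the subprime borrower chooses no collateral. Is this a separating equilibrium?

No

If types separate, collateral earns payment 371 and no collateral earns 187.
Creditworthy: collateral gives 371 − 25 = 346; no collateral gives 187 − 0 = 187. No deviation. ✓
Subprime: no collateral gives 187 − 0 = 187; collateral gives 371 − 35 = 336. Would deviate. ✗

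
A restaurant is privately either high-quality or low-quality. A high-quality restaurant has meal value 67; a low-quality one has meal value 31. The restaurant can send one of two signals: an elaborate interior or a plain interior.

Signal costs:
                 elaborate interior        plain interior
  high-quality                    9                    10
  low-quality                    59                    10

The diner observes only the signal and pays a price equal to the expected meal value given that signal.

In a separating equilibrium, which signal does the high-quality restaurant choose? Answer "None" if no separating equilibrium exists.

Try high-quality → elaborate interior, low-quality → plain interior:
  Under separation the diner infers type exactly: elaborate interior → high-quality (pays 67), plain interior → low-quality (pays 31).
  High-quality: elaborate interior gives 67 − 9 = 58; plain interior gives 31 − 10 = 21. No deviation. ✓
  Low-quality: plain interior gives 31 − 10 = 21; elaborate interior gives 67 − 59 = 8. No deviation. ✓
Both hold — the high-quality type sends elaborate interior.

elaborate interior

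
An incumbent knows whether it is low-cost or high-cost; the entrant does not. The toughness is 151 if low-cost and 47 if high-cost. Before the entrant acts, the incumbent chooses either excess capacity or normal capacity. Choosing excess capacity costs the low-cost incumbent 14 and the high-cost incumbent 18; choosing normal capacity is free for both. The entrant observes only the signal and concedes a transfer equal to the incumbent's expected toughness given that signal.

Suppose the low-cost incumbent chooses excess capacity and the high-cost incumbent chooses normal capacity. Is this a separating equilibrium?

No

If types separate, excess capacity earns payment 151 and normal capacity earns 47.
Low-cost: excess capacity gives 151 − 14 = 137; normal capacity gives 47 − 0 = 47. No deviation. ✓
High-cost: normal capacity gives 47 − 0 = 47; excess capacity gives 151 − 18 = 133. Would deviate. ✗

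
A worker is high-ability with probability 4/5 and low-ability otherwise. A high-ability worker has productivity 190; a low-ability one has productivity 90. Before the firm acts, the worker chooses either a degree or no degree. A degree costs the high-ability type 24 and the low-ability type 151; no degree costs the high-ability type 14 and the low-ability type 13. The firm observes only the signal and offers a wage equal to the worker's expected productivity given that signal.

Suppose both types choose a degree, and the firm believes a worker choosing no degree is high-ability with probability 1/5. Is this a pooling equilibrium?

At the pooled signal (degree) the firm holds the prior 4/5 and pays 4/5·190 + 1/5·90 = 170. Off-path (no degree) belief 1/5 gives 1/5·190 + 4/5·90 = 110.
High-ability: degree gives 170 − 24 = 146; no degree gives 110 − 14 = 96. Stays. ✓
Low-ability: degree gives 170 − 151 = 19; no degree gives 110 − 13 = 97. Deviates. ✗

No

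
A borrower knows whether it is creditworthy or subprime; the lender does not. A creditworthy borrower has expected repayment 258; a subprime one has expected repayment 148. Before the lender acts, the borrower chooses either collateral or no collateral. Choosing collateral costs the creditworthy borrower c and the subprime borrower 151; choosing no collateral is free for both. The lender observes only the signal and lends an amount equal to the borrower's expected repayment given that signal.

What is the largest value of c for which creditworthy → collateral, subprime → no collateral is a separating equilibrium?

Under separation: collateral → creditworthy (pays 258); no collateral → subprime (pays 148).
Subprime: 148 − 0 = 148 ≥ 258 − 151 = 107. Holds regardless of c. ✓
Creditworthy: 258 − c ≥ 148 − 0, so c ≤ 258 − 148 = 110.

110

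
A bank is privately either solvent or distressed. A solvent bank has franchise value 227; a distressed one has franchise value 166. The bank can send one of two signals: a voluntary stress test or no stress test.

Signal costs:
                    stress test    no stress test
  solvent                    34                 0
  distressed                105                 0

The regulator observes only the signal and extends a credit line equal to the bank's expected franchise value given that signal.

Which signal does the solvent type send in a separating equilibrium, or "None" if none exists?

stress test

Try solvent → stress test, distressed → no stress test:
  If types separate, stress test earns payment 227 and no stress test earns 166.
  Solvent: stress test gives 227 − 34 = 193; no stress test gives 166 − 0 = 166. No deviation. ✓
  Distressed: no stress test gives 166 − 0 = 166; stress test gives 227 − 105 = 122. No deviation. ✓
Both hold — the solvent type sends stress test.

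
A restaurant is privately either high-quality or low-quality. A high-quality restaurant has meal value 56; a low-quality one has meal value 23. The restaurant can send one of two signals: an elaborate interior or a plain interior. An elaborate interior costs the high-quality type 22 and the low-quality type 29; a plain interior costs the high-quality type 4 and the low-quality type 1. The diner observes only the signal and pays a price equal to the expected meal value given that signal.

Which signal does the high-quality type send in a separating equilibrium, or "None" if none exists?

Try high-quality → elaborate interior, low-quality → plain interior:
  If types separate, elaborate interior earns payment 56 and plain interior earns 23.
  High-quality: elaborate interior gives 56 − 22 = 34; plain interior gives 23 − 4 = 19. No deviation. ✓
  Low-quality: plain interior gives 23 − 1 = 22; elaborate interior gives 56 − 29 = 27. Would deviate. ✗
Try high-quality → plain interior, low-quality → elaborate interior:
  If types separate, plain interior earns payment 56 and elaborate interior earns 23.
  High-quality: plain interior gives 56 − 4 = 52; elaborate interior gives 23 − 22 = 1. No deviation. ✓
  Low-quality: elaborate interior gives 23 − 29 = -6; plain interior gives 56 − 1 = 55. Would deviate. ✗
Neither assignment is incentive-compatible.

None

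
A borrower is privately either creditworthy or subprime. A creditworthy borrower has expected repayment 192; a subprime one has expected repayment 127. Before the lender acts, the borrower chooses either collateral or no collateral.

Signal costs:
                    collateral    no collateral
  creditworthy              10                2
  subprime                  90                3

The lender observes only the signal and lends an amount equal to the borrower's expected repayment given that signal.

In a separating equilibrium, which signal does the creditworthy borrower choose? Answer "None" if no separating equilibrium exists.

collateral

Try creditworthy → collateral, subprime → no collateral:
  Under separation the lender infers type exactly: collateral → creditworthy (pays 192), no collateral → subprime (pays 127).
  Creditworthy: collateral gives 192 − 10 = 182; no collateral gives 127 − 2 = 125. No deviation. ✓
  Subprime: no collateral gives 127 − 3 = 124; collateral gives 192 − 90 = 102. No deviation. ✓
Both hold — the creditworthy type sends collateral.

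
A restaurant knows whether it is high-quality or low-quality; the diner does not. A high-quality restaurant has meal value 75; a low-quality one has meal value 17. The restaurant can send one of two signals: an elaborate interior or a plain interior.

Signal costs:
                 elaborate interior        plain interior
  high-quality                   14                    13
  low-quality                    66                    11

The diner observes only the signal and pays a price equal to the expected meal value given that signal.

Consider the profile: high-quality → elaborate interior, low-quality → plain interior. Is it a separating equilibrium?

No

If types separate, elaborate interior earns payment 75 and plain interior earns 17.
High-quality: elaborate interior gives 75 − 14 = 61; plain interior gives 17 − 13 = 4. No deviation. ✓
Low-quality: plain interior gives 17 − 11 = 6; elaborate interior gives 75 − 66 = 9. Would deviate. ✗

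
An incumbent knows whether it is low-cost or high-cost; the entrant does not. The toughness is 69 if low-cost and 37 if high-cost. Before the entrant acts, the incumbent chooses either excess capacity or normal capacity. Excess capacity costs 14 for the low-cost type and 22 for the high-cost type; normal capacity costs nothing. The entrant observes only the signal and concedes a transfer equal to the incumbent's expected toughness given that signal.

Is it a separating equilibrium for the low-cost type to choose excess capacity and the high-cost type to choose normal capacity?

No

If types separate, excess capacity earns payment 69 and normal capacity earns 37.
Low-cost: excess capacity gives 69 − 14 = 55; normal capacity gives 37 − 0 = 37. No deviation. ✓
High-cost: normal capacity gives 37 − 0 = 37; excess capacity gives 69 − 22 = 47. Would deviate. ✗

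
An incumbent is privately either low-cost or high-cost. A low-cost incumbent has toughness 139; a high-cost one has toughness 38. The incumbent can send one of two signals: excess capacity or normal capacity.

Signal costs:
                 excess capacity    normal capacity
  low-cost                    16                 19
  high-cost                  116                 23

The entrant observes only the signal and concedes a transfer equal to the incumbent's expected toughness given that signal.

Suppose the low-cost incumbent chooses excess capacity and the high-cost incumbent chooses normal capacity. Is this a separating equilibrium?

If types separate, excess capacity earns payment 139 and normal capacity earns 38.
Low-cost: excess capacity gives 139 − 16 = 123; normal capacity gives 38 − 19 = 19. No deviation. ✓
High-cost: normal capacity gives 38 − 23 = 15; excess capacity gives 139 − 116 = 23. Would deviate. ✗

No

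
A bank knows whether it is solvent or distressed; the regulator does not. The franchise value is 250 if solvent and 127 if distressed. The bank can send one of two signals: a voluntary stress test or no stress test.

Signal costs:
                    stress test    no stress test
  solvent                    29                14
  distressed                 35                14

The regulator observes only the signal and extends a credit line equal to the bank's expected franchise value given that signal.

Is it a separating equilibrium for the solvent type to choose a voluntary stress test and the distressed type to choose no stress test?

If types separate, stress test earns payment 250 and no stress test earns 127.
Solvent: stress test gives 250 − 29 = 221; no stress test gives 127 − 14 = 113. No deviation. ✓
Distressed: no stress test gives 127 − 14 = 113; stress test gives 250 − 35 = 215. Would deviate. ✗

No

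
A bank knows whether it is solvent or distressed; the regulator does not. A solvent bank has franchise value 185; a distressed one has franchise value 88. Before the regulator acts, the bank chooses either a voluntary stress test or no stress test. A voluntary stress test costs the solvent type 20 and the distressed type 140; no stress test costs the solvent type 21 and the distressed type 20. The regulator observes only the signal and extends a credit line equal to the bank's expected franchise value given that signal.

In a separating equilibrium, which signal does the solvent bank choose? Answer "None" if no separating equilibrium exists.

stress test

Try solvent → stress test, distressed → no stress test:
  Under separation the regulator infers type exactly: stress test → solvent (pays 185), no stress test → distressed (pays 88).
  Solvent: stress test gives 185 − 20 = 165; no stress test gives 88 − 21 = 67. No deviation. ✓
  Distressed: no stress test gives 88 − 20 = 68; stress test gives 185 − 140 = 45. No deviation. ✓
Both hold — the solvent type sends stress test.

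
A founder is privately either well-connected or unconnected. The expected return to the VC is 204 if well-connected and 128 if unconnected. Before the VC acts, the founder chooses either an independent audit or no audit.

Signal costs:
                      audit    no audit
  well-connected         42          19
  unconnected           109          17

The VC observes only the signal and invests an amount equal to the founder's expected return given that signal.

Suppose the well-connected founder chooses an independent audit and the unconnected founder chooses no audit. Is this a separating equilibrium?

Yes

Under separation the VC infers type exactly: audit → well-connected (pays 204), no audit → unconnected (pays 128).
Well-connected: audit gives 204 − 42 = 162; no audit gives 128 − 19 = 109. No deviation. ✓
Unconnected: no audit gives 128 − 17 = 111; audit gives 204 − 109 = 95. No deviation. ✓
Both incentive constraints hold.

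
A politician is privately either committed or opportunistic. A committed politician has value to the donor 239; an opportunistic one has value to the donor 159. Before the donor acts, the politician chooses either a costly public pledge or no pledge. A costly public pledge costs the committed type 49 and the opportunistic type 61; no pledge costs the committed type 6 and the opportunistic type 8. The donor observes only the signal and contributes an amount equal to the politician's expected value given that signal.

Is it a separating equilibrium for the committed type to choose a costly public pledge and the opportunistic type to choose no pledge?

Under separation the donor infers type exactly: pledge → committed (pays 239), no pledge → opportunistic (pays 159).
Committed: pledge gives 239 − 49 = 190; no pledge gives 159 − 6 = 153. No deviation. ✓
Opportunistic: no pledge gives 159 − 8 = 151; pledge gives 239 − 61 = 178. Would deviate. ✗

No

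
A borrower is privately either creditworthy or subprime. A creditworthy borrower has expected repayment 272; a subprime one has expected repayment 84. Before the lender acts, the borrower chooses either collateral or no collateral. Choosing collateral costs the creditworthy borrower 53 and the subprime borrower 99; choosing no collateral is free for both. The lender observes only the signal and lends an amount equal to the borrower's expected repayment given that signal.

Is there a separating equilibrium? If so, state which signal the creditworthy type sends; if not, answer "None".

Try creditworthy → collateral, subprime → no collateral:
  Under separation the lender infers type exactly: collateral → creditworthy (pays 272), no collateral → subprime (pays 84).
  Creditworthy: collateral gives 272 − 53 = 219; no collateral gives 84 − 0 = 84. No deviation. ✓
  Subprime: no collateral gives 84 − 0 = 84; collateral gives 272 − 99 = 173. Would deviate. ✗
Try creditworthy → no collateral, subprime → collateral:
  Under separation the lender infers type exactly: no collateral → creditworthy (pays 272), collateral → subprime (pays 84).
  Creditworthy: no collateral gives 272 − 0 = 272; collateral gives 84 − 53 = 31. No deviation. ✓
  Subprime: collateral gives 84 − 99 = -15; no collateral gives 272 − 0 = 272. Would deviate. ✗
Neither assignment is incentive-compatible.

None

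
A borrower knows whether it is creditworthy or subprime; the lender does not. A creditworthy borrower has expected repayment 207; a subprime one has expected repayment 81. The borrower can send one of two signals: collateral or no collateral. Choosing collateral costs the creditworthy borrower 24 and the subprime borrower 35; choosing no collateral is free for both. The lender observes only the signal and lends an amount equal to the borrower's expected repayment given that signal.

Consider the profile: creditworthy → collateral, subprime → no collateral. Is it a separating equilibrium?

If types separate, collateral earns payment 207 and no collateral earns 81.
Creditworthy: collateral gives 207 − 24 = 183; no collateral gives 81 − 0 = 81. No deviation. ✓
Subprime: no collateral gives 81 − 0 = 81; collateral gives 207 − 35 = 172. Would deviate. ✗

No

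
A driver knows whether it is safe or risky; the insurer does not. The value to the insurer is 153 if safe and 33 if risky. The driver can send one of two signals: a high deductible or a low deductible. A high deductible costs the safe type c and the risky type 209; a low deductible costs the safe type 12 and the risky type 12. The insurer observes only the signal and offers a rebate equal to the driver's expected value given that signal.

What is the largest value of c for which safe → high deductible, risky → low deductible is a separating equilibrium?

Under separation: high deductible → safe (pays 153); low deductible → risky (pays 33).
Risky: 33 − 12 = 21 ≥ 153 − 209 = -56. Holds regardless of c. ✓
Safe: 153 − c ≥ 33 − 12, so c ≤ 153 − 21 = 132.

132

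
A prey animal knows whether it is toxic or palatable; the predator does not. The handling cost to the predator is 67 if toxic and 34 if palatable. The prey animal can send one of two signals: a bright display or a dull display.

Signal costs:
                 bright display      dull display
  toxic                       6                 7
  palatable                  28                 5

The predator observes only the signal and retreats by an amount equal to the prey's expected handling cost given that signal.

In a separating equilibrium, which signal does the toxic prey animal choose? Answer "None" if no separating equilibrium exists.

Try toxic → bright display, palatable → dull display:
  If types separate, bright display earns payment 67 and dull display earns 34.
  Toxic: bright display gives 67 − 6 = 61; dull display gives 34 − 7 = 27. No deviation. ✓
  Palatable: dull display gives 34 − 5 = 29; bright display gives 67 − 28 = 39. Would deviate. ✗
Try toxic → dull display, palatable → bright display:
  If types separate, dull display earns payment 67 and bright display earns 34.
  Toxic: dull display gives 67 − 7 = 60; bright display gives 34 − 6 = 28. No deviation. ✓
  Palatable: bright display gives 34 − 28 = 6; dull display gives 67 − 5 = 62. Would deviate. ✗
Neither assignment is incentive-compatible.

None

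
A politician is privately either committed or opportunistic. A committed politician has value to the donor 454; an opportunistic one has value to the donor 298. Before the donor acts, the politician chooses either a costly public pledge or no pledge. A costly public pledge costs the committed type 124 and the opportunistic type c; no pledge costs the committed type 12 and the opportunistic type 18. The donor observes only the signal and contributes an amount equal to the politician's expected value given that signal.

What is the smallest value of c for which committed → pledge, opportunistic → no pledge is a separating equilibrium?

174

Under separation: pledge → committed (pays 454); no pledge → opportunistic (pays 298).
Committed: 454 − 124 = 330 ≥ 298 − 12 = 286. Holds regardless of c. ✓
Opportunistic: 298 − 18 ≥ 454 − c, so c ≥ 454 − 280 = 174.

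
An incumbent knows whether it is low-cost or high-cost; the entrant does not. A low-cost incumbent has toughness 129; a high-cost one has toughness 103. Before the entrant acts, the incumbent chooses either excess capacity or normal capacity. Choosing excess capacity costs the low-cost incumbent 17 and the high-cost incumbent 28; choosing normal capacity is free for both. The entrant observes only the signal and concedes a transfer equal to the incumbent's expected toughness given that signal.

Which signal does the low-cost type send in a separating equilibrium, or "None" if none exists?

excess capacity

Try low-cost → excess capacity, high-cost → normal capacity:
  If types separate, excess capacity earns payment 129 and normal capacity earns 103.
  Low-cost: excess capacity gives 129 − 17 = 112; normal capacity gives 103 − 0 = 103. No deviation. ✓
  High-cost: normal capacity gives 103 − 0 = 103; excess capacity gives 129 − 28 = 101. No deviation. ✓
Both hold — the low-cost type sends excess capacity.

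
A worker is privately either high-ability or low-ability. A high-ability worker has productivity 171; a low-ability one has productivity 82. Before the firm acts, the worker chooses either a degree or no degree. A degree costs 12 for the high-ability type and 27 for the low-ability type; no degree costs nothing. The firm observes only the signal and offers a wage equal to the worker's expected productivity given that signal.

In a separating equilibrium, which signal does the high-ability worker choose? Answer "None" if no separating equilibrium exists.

Try high-ability → degree, low-ability → no degree:
  Under separation the firm infers type exactly: degree → high-ability (pays 171), no degree → low-ability (pays 82).
  High-ability: degree gives 171 − 12 = 159; no degree gives 82 − 0 = 82. No deviation. ✓
  Low-ability: no degree gives 82 − 0 = 82; degree gives 171 − 27 = 144. Would deviate. ✗
Try high-ability → no degree, low-ability → degree:
  Under separation the firm infers type exactly: no degree → high-ability (pays 171), degree → low-ability (pays 82).
  High-ability: no degree gives 171 − 0 = 171; degree gives 82 − 12 = 70. No deviation. ✓
  Low-ability: degree gives 82 − 27 = 55; no degree gives 171 − 0 = 171. Would deviate. ✗
Neither assignment is incentive-compatible.

None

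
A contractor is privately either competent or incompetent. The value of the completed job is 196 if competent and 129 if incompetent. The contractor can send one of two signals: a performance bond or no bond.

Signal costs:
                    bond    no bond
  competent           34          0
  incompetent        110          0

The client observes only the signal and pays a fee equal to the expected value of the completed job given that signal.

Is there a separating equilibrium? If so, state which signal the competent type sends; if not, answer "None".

bond

Try competent → bond, incompetent → no bond:
  If types separate, bond earns payment 196 and no bond earns 129.
  Competent: bond gives 196 − 34 = 162; no bond gives 129 − 0 = 129. No deviation. ✓
  Incompetent: no bond gives 129 − 0 = 129; bond gives 196 − 110 = 86. No deviation. ✓
Both hold — the competent type sends bond.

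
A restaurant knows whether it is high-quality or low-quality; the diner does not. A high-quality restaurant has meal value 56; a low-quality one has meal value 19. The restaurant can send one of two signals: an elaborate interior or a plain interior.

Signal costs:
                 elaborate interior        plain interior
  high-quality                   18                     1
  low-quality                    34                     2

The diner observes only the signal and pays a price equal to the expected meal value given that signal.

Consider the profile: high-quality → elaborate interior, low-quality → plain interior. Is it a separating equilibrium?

No

Under separation the diner infers type exactly: elaborate interior → high-quality (pays 56), plain interior → low-quality (pays 19).
High-quality: elaborate interior gives 56 − 18 = 38; plain interior gives 19 − 1 = 18. No deviation. ✓
Low-quality: plain interior gives 19 − 2 = 17; elaborate interior gives 56 − 34 = 22. Would deviate. ✗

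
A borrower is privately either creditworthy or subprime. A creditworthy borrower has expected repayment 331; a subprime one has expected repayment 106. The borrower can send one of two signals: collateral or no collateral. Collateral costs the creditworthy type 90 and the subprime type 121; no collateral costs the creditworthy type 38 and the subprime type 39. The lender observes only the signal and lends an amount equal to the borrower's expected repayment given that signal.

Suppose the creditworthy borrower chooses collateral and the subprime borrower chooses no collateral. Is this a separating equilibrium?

No

If types separate, collateral earns payment 331 and no collateral earns 106.
Creditworthy: collateral gives 331 − 90 = 241; no collateral gives 106 − 38 = 68. No deviation. ✓
Subprime: no collateral gives 106 − 39 = 67; collateral gives 331 − 121 = 210. Would deviate. ✗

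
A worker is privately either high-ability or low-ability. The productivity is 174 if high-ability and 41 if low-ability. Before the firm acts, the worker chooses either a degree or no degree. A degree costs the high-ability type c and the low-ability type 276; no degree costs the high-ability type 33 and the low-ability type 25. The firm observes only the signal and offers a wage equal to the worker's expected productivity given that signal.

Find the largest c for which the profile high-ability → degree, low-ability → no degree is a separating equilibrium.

Under separation: degree → high-ability (pays 174); no degree → low-ability (pays 41).
Low-ability: 41 − 25 = 16 ≥ 174 − 276 = -102. Holds regardless of c. ✓
High-ability: 174 − c ≥ 41 − 33, so c ≤ 174 − 8 = 166.

166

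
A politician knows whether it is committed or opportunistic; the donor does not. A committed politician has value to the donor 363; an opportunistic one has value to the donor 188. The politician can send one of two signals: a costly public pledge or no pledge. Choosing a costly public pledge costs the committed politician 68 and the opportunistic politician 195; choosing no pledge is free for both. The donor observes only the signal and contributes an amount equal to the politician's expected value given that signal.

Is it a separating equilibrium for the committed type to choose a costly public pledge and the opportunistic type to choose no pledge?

Yes

Under separation the donor infers type exactly: pledge → committed (pays 363), no pledge → opportunistic (pays 188).
Committed: pledge gives 363 − 68 = 295; no pledge gives 188 − 0 = 188. No deviation. ✓
Opportunistic: no pledge gives 188 − 0 = 188; pledge gives 363 − 195 = 168. No deviation. ✓
Neither type gains from mimicking the other.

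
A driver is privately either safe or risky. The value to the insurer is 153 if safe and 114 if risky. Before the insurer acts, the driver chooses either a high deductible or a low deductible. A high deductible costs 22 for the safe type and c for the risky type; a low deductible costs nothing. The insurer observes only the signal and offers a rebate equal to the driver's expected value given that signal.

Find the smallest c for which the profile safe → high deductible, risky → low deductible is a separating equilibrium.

Under separation: high deductible → safe (pays 153); low deductible → risky (pays 114).
Safe: 153 − 22 = 131 ≥ 114 − 0 = 114. Holds regardless of c. ✓
Risky: 114 − 0 ≥ 153 − c, so c ≥ 153 − 114 = 39.

39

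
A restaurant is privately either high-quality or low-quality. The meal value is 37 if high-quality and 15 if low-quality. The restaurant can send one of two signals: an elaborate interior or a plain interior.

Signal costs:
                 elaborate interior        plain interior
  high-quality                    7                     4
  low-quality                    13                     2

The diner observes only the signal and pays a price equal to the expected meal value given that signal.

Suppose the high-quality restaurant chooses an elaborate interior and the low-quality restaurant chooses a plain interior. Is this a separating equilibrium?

No

If types separate, elaborate interior earns payment 37 and plain interior earns 15.
High-quality: elaborate interior gives 37 − 7 = 30; plain interior gives 15 − 4 = 11. No deviation. ✓
Low-quality: plain interior gives 15 − 2 = 13; elaborate interior gives 37 − 13 = 24. Would deviate. ✗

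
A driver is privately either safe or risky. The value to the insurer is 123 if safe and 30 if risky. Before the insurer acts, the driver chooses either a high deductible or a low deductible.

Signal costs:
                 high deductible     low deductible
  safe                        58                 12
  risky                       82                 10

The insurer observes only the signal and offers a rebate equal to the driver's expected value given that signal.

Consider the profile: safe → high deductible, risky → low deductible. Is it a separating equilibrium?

Under separation the insurer infers type exactly: high deductible → safe (pays 123), low deductible → risky (pays 30).
Safe: high deductible gives 123 − 58 = 65; low deductible gives 30 − 12 = 18. No deviation. ✓
Risky: low deductible gives 30 − 10 = 20; high deductible gives 123 − 82 = 41. Would deviate. ✗

No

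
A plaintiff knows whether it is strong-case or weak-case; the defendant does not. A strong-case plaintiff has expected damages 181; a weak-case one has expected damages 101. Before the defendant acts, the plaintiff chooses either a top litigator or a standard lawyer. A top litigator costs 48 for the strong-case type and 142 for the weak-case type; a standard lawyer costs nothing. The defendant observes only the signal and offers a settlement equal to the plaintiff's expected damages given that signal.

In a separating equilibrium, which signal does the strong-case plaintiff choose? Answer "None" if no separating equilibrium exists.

top litigator

Try strong-case → top litigator, weak-case → standard lawyer:
  If types separate, top litigator earns payment 181 and standard lawyer earns 101.
  Strong-case: top litigator gives 181 − 48 = 133; standard lawyer gives 101 − 0 = 101. No deviation. ✓
  Weak-case: standard lawyer gives 101 − 0 = 101; top litigator gives 181 − 142 = 39. No deviation. ✓
Both hold — the strong-case type sends top litigator.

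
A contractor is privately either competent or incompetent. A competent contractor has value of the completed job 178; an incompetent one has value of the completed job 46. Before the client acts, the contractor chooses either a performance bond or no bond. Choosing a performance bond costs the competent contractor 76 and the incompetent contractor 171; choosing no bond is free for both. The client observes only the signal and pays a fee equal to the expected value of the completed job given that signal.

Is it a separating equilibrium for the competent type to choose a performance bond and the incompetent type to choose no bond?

Yes

If types separate, bond earns payment 178 and no bond earns 46.
Competent: bond gives 178 − 76 = 102; no bond gives 46 − 0 = 46. No deviation. ✓
Incompetent: no bond gives 46 − 0 = 46; bond gives 178 − 171 = 7. No deviation. ✓
Neither type gains from mimicking the other.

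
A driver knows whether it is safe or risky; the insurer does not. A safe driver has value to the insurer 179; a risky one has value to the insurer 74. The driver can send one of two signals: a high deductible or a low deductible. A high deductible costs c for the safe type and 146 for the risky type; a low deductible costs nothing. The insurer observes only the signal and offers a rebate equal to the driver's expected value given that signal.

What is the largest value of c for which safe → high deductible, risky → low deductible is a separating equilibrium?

Under separation: high deductible → safe (pays 179); low deductible → risky (pays 74).
Risky: 74 − 0 = 74 ≥ 179 − 146 = 33. Holds regardless of c. ✓
Safe: 179 − c ≥ 74 − 0, so c ≤ 179 − 74 = 105.

105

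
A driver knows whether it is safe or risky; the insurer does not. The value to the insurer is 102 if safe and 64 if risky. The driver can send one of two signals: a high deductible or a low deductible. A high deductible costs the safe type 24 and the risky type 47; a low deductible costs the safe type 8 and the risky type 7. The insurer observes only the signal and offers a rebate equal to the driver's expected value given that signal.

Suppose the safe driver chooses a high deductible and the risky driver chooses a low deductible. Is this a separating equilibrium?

Yes

If types separate, high deductible earns payment 102 and low deductible earns 64.
Safe: high deductible gives 102 − 24 = 78; low deductible gives 64 − 8 = 56. No deviation. ✓
Risky: low deductible gives 64 − 7 = 57; high deductible gives 102 − 47 = 55. No deviation. ✓
Neither type gains from mimicking the other.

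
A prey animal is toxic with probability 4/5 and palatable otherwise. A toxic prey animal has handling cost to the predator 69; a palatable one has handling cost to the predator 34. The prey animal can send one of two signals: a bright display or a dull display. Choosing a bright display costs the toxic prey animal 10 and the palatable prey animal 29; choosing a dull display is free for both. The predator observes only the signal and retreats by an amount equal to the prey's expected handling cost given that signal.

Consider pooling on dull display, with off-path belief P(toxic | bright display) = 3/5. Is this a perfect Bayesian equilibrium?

Yes

At the pooled signal (dull display) the predator holds the prior 4/5 and pays 4/5·69 + 1/5·34 = 62. Off-path (bright display) belief 3/5 gives 3/5·69 + 2/5·34 = 55.
Toxic: dull display gives 62 − 0 = 62; bright display gives 55 − 10 = 45. Stays. ✓
Palatable: dull display gives 62 − 0 = 62; bright display gives 55 − 29 = 26. Stays. ✓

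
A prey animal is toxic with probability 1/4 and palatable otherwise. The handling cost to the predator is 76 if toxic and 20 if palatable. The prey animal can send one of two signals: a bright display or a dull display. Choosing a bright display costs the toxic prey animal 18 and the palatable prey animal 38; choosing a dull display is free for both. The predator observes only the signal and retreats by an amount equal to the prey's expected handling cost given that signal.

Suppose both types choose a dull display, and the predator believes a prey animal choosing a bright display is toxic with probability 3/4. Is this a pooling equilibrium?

No

At the pooled signal (dull display) the predator holds the prior 1/4 and pays 1/4·76 + 3/4·20 = 34. Off-path (bright display) belief 3/4 gives 3/4·76 + 1/4·20 = 62.
Toxic: dull display gives 34 − 0 = 34; bright display gives 62 − 18 = 44. Deviates. ✗
Palatable: dull display gives 34 − 0 = 34; bright display gives 62 − 38 = 24. Stays. ✓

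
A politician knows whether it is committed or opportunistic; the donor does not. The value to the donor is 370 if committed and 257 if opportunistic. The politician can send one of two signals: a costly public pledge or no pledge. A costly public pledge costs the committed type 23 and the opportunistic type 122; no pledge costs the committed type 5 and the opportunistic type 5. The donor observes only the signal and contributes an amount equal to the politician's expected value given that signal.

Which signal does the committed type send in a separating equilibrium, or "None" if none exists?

pledge

Try committed → pledge, opportunistic → no pledge:
  Under separation the donor infers type exactly: pledge → committed (pays 370), no pledge → opportunistic (pays 257).
  Committed: pledge gives 370 − 23 = 347; no pledge gives 257 − 5 = 252. No deviation. ✓
  Opportunistic: no pledge gives 257 − 5 = 252; pledge gives 370 − 122 = 248. No deviation. ✓
Both hold — the committed type sends pledge.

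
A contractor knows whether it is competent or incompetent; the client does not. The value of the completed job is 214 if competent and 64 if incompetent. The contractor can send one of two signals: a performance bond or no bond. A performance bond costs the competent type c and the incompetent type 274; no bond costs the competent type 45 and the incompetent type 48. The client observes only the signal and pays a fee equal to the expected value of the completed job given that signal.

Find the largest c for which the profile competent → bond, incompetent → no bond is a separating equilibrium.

Under separation: bond → competent (pays 214); no bond → incompetent (pays 64).
Incompetent: 64 − 48 = 16 ≥ 214 − 274 = -60. Holds regardless of c. ✓
Competent: 214 − c ≥ 64 − 45, so c ≤ 214 − 19 = 195.

195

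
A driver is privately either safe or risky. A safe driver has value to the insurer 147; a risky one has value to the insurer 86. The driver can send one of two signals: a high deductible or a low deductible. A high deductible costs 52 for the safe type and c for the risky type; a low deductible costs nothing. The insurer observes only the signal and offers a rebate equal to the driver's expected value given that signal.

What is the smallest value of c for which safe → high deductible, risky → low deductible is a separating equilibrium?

Under separation: high deductible → safe (pays 147); low deductible → risky (pays 86).
Safe: 147 − 52 = 95 ≥ 86 − 0 = 86. Holds regardless of c. ✓
Risky: 86 − 0 ≥ 147 − c, so c ≥ 147 − 86 = 61.

61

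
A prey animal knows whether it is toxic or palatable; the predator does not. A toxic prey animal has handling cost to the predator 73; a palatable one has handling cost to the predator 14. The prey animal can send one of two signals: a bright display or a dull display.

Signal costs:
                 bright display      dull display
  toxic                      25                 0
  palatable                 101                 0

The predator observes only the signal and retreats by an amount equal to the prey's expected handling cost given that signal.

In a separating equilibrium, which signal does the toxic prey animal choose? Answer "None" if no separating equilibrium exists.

Try toxic → bright display, palatable → dull display:
  Under separation the predator infers type exactly: bright display → toxic (pays 73), dull display → palatable (pays 14).
  Toxic: bright display gives 73 − 25 = 48; dull display gives 14 − 0 = 14. No deviation. ✓
  Palatable: dull display gives 14 − 0 = 14; bright display gives 73 − 101 = -28. No deviation. ✓
Both hold — the toxic type sends bright display.

bright display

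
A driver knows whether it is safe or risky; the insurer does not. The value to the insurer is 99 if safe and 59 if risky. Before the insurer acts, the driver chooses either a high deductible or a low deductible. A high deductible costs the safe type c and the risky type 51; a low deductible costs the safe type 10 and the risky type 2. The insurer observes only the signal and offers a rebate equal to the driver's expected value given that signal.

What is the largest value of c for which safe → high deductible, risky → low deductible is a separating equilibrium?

50

Under separation: high deductible → safe (pays 99); low deductible → risky (pays 59).
Risky: 59 − 2 = 57 ≥ 99 − 51 = 48. Holds regardless of c. ✓
Safe: 99 − c ≥ 59 − 10, so c ≤ 99 − 49 = 50.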